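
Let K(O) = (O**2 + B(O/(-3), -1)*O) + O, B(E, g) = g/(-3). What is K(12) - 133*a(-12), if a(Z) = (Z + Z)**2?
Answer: -76448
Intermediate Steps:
B(E, g) = -g/3 (B(E, g) = g*(-1/3) = -g/3)
a(Z) = 4*Z**2 (a(Z) = (2*Z)**2 = 4*Z**2)
K(O) = O**2 + 4*O/3 (K(O) = (O**2 + (-1/3*(-1))*O) + O = (O**2 + O/3) + O = O**2 + 4*O/3)
K(12) - 133*a(-12) = (1/3)*12*(4 + 3*12) - 532*(-12)**2 = (1/3)*12*(4 + 36) - 532*144 = (1/3)*12*40 - 133*576 = 160 - 76608 = -76448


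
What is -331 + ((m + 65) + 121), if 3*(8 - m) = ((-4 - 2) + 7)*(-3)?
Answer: -136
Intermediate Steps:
m = 9 (m = 8 - ((-4 - 2) + 7)*(-3)/3 = 8 - (-6 + 7)*(-3)/3 = 8 - (-3)/3 = 8 - ⅓*(-3) = 8 + 1 = 9)
-331 + ((m + 65) + 121) = -331 + ((9 + 65) + 121) = -331 + (74 + 121) = -331 + 195 = -136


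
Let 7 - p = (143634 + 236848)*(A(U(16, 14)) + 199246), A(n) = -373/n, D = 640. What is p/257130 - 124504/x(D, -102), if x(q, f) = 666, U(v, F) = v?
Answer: -22451219704319/76110480 ≈ -2.9498e+5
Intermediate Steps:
p = -606405172627/8 (p = 7 - (143634 + 236848)*(-373/16 + 199246) = 7 - 380482*(-373*1/16 + 199246) = 7 - 380482*(-373/16 + 199246) = 7 - 380482*3187563/16 = 7 - 1*606405172683/8 = 7 - 606405172683/8 = -606405172627/8 ≈ -7.5801e+10)
p/257130 - 124504/x(D, -102) = -606405172627/8/257130 - 124504/666 = -606405172627/8*1/257130 - 124504*1/666 = -606405172627/2057040 - 62252/333 = -22451219704319/76110480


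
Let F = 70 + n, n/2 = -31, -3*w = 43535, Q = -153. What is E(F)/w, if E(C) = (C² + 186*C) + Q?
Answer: -4197/43535 ≈ -0.096405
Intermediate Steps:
w = -43535/3 (w = -⅓*43535 = -43535/3 ≈ -14512.)
n = -62 (n = 2*(-31) = -62)
F = 8 (F = 70 - 62 = 8)
E(C) = -153 + C² + 186*C (E(C) = (C² + 186*C) - 153 = -153 + C² + 186*C)
E(F)/w = (-153 + 8² + 186*8)/(-43535/3) = (-153 + 64 + 1488)*(-3/43535) = 1399*(-3/43535) = -4197/43535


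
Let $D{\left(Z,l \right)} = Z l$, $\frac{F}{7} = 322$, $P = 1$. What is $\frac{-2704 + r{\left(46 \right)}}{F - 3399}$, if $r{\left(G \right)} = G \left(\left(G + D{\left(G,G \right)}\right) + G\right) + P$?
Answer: $- \frac{19773}{229} \approx -86.345$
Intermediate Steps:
$F = 2254$ ($F = 7 \cdot 322 = 2254$)
$r{\left(G \right)} = 1 + G \left(G^{2} + 2 G\right)$ ($r{\left(G \right)} = G \left(\left(G + G G\right) + G\right) + 1 = G \left(\left(G + G^{2}\right) + G\right) + 1 = G \left(G^{2} + 2 G\right) + 1 = 1 + G \left(G^{2} + 2 G\right)$)
$\frac{-2704 + r{\left(46 \right)}}{F - 3399} = \frac{-2704 + \left(1 + 46^{3} + 2 \cdot 46^{2}\right)}{2254 - 3399} = \frac{-2704 + \left(1 + 97336 + 2 \cdot 2116\right)}{-1145} = \left(-2704 + \left(1 + 97336 + 4232\right)\right) \left(- \frac{1}{1145}\right) = \left(-2704 + 101569\right) \left(- \frac{1}{1145}\right) = 98865 \left(- \frac{1}{1145}\right) = - \frac{19773}{229}$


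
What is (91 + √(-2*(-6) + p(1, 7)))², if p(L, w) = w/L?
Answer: (91 + √19)² ≈ 9093.3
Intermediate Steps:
(91 + √(-2*(-6) + p(1, 7)))² = (91 + √(-2*(-6) + 7/1))² = (91 + √(12 + 7*1))² = (91 + √(12 + 7))² = (91 + √19)²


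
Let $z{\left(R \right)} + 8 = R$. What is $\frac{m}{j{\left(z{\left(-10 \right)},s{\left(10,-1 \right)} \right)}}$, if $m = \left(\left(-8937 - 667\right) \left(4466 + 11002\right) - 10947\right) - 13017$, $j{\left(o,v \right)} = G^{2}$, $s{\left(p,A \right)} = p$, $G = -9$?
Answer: $- \frac{49526212}{27} \approx -1.8343 \cdot 10^{6}$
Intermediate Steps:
$z{\left(R \right)} = -8 + R$
$j{\left(o,v \right)} = 81$ ($j{\left(o,v \right)} = \left(-9\right)^{2} = 81$)
$m = -148578636$ ($m = \left(\left(-9604\right) 15468 - 10947\right) - 13017 = \left(-148554672 - 10947\right) - 13017 = -148565619 - 13017 = -148578636$)
$\frac{m}{j{\left(z{\left(-10 \right)},s{\left(10,-1 \right)} \right)}} = - \frac{148578636}{81} = \left(-148578636\right) \frac{1}{81} = - \frac{49526212}{27}$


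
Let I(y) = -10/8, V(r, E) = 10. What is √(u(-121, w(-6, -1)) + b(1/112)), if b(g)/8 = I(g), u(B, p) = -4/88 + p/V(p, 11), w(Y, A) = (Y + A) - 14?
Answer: 2*I*√9185/55 ≈ 3.485*I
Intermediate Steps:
w(Y, A) = -14 + A + Y (w(Y, A) = (A + Y) - 14 = -14 + A + Y)
u(B, p) = -1/22 + p/10 (u(B, p) = -4/88 + p/10 = -4*1/88 + p*(⅒) = -1/22 + p/10)
I(y) = -5/4 (I(y) = -10*⅛ = -5/4)
b(g) = -10 (b(g) = 8*(-5/4) = -10)
√(u(-121, w(-6, -1)) + b(1/112)) = √((-1/22 + (-14 - 1 - 6)/10) - 10) = √((-1/22 + (⅒)*(-21)) - 10) = √((-1/22 - 21/10) - 10) = √(-118/55 - 10) = √(-668/55) = 2*I*√9185/55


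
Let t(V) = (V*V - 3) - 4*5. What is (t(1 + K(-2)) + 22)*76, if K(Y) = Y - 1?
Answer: 228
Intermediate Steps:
K(Y) = -1 + Y
t(V) = -23 + V² (t(V) = (V² - 3) - 20 = (-3 + V²) - 20 = -23 + V²)
(t(1 + K(-2)) + 22)*76 = ((-23 + (1 + (-1 - 2))²) + 22)*76 = ((-23 + (1 - 3)²) + 22)*76 = ((-23 + (-2)²) + 22)*76 = ((-23 + 4) + 22)*76 = (-19 + 22)*76 = 3*76 = 228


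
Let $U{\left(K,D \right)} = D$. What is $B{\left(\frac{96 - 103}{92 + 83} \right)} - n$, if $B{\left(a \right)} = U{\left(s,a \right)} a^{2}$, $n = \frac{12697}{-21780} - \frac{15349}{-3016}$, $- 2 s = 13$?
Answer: $- \frac{231258806299}{51319125000} \approx -4.5063$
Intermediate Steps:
$s = - \frac{13}{2}$ ($s = \left(- \frac{1}{2}\right) 13 = - \frac{13}{2} \approx -6.5$)
$n = \frac{74001767}{16422120}$ ($n = 12697 \left(- \frac{1}{21780}\right) - - \frac{15349}{3016} = - \frac{12697}{21780} + \frac{15349}{3016} = \frac{74001767}{16422120} \approx 4.5062$)
$B{\left(a \right)} = a^{3}$ ($B{\left(a \right)} = a a^{2} = a^{3}$)
$B{\left(\frac{96 - 103}{92 + 83} \right)} - n = \left(\frac{96 - 103}{92 + 83}\right)^{3} - \frac{74001767}{16422120} = \left(- \frac{7}{175}\right)^{3} - \frac{74001767}{16422120} = \left(\left(-7\right) \frac{1}{175}\right)^{3} - \frac{74001767}{16422120} = \left(- \frac{1}{25}\right)^{3} - \frac{74001767}{16422120} = - \frac{1}{15625} - \frac{74001767}{16422120} = - \frac{231258806299}{51319125000}$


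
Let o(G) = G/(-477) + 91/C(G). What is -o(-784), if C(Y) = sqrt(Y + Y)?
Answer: -784/477 + 13*I*sqrt(2)/8 ≈ -1.6436 + 2.2981*I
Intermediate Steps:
C(Y) = sqrt(2)*sqrt(Y) (C(Y) = sqrt(2*Y) = sqrt(2)*sqrt(Y))
o(G) = -G/477 + 91*sqrt(2)/(2*sqrt(G)) (o(G) = G/(-477) + 91/((sqrt(2)*sqrt(G))) = G*(-1/477) + 91*(sqrt(2)/(2*sqrt(G))) = -G/477 + 91*sqrt(2)/(2*sqrt(G)))
-o(-784) = -(-1/477*(-784) + 91*sqrt(2)/(2*sqrt(-784))) = -(784/477 + 91*sqrt(2)*(-I/28)/2) = -(784/477 - 13*I*sqrt(2)/8) = -784/477 + 13*I*sqrt(2)/8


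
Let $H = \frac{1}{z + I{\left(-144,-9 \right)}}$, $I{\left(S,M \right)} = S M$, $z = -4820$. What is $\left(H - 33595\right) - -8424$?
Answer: $- \frac{88702605}{3524} \approx -25171.0$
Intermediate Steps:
$I{\left(S,M \right)} = M S$
$H = - \frac{1}{3524}$ ($H = \frac{1}{-4820 - -1296} = \frac{1}{-4820 + 1296} = \frac{1}{-3524} = - \frac{1}{3524} \approx -0.00028377$)
$\left(H - 33595\right) - -8424 = \left(- \frac{1}{3524} - 33595\right) - -8424 = - \frac{118388781}{3524} + 8424 = - \frac{88702605}{3524}$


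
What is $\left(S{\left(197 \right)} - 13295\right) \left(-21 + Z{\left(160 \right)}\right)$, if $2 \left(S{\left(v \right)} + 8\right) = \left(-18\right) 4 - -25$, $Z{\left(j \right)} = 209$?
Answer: $-2505382$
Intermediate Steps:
$S{\left(v \right)} = - \frac{63}{2}$ ($S{\left(v \right)} = -8 + \frac{\left(-18\right) 4 - -25}{2} = -8 + \frac{-72 + 25}{2} = -8 + \frac{1}{2} \left(-47\right) = -8 - \frac{47}{2} = - \frac{63}{2}$)
$\left(S{\left(197 \right)} - 13295\right) \left(-21 + Z{\left(160 \right)}\right) = \left(- \frac{63}{2} - 13295\right) \left(-21 + 209\right) = \left(- \frac{26653}{2}\right) 188 = -2505382$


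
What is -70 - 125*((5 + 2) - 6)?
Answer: -195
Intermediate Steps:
-70 - 125*((5 + 2) - 6) = -70 - 125*(7 - 6) = -70 - 125 = -195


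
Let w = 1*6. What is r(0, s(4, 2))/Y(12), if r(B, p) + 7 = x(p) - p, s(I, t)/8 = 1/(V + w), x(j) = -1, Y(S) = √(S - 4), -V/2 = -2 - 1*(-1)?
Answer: -9*√2/4 ≈ -3.1820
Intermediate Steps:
V = 2 (V = -2*(-2 - 1*(-1)) = -2*(-2 + 1) = -2*(-1) = 2)
Y(S) = √(-4 + S)
w = 6
s(I, t) = 1 (s(I, t) = 8/(2 + 6) = 8/8 = 8*(⅛) = 1)
r(B, p) = -8 - p (r(B, p) = -7 + (-1 - p) = -8 - p)
r(0, s(4, 2))/Y(12) = (-8 - 1*1)/(√(-4 + 12)) = (-8 - 1)/(√8) = -9*√2/4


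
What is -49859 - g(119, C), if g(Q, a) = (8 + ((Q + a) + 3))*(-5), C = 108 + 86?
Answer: -48239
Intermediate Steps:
C = 194
g(Q, a) = -55 - 5*Q - 5*a (g(Q, a) = (8 + (3 + Q + a))*(-5) = (11 + Q + a)*(-5) = -55 - 5*Q - 5*a)
-49859 - g(119, C) = -49859 - (-55 - 5*119 - 5*194) = -49859 - (-55 - 595 - 970) = -49859 - 1*(-1620) = -49859 + 1620 = -48239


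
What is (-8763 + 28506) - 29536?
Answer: -9793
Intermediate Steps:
(-8763 + 28506) - 29536 = 19743 - 29536 = -9793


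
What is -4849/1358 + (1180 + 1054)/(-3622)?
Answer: -10298425/2459338 ≈ -4.1875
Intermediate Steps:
-4849/1358 + (1180 + 1054)/(-3622) = -4849*1/1358 + 2234*(-1/3622) = -4849/1358 - 1117/1811 = -10298425/2459338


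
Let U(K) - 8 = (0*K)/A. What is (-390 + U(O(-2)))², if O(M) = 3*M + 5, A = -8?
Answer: 145924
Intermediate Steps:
O(M) = 5 + 3*M
U(K) = 8 (U(K) = 8 + (0*K)/(-8) = 8 + 0*(-⅛) = 8 + 0 = 8)
(-390 + U(O(-2)))² = (-390 + 8)² = (-382)² = 145924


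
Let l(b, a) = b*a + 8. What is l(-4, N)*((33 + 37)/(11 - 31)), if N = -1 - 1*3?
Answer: -84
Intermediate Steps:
N = -4 (N = -1 - 3 = -4)
l(b, a) = 8 + a*b (l(b, a) = a*b + 8 = 8 + a*b)
l(-4, N)*((33 + 37)/(11 - 31)) = (8 - 4*(-4))*((33 + 37)/(11 - 31)) = (8 + 16)*(70/(-20)) = 24*(70*(-1/20)) = 24*(-7/2) = -84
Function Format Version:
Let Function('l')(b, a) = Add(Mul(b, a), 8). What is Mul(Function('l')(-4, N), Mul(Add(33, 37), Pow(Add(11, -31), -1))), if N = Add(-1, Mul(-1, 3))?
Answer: -84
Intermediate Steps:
N = -4 (N = Add(-1, -3) = -4)
Function('l')(b, a) = Add(8, Mul(a, b)) (Function('l')(b, a) = Add(Mul(a, b), 8) = Add(8, Mul(a, b)))
Mul(Function('l')(-4, N), Mul(Add(33, 37), Pow(Add(11, -31), -1))) = Mul(Add(8, Mul(-4, -4)), Mul(Add(33, 37), Pow(Add(11, -31), -1))) = Mul(Add(8, 16), Mul(70, Pow(-20, -1))) = Mul(24, Mul(70, Rational(-1, 20))) = Mul(24, Rational(-7, 2)) = -84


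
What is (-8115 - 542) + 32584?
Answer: 23927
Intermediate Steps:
(-8115 - 542) + 32584 = -8657 + 32584 = 23927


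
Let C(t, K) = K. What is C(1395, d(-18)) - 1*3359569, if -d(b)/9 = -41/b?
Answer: -6719179/2 ≈ -3.3596e+6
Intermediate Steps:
d(b) = 369/b (d(b) = -(-369)/b = 369/b)
C(1395, d(-18)) - 1*3359569 = 369/(-18) - 1*3359569 = 369*(-1/18) - 3359569 = -41/2 - 3359569 = -6719179/2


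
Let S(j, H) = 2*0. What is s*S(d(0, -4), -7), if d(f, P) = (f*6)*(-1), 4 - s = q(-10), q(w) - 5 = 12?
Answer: 0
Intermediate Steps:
q(w) = 17 (q(w) = 5 + 12 = 17)
s = -13 (s = 4 - 1*17 = 4 - 17 = -13)
d(f, P) = -6*f (d(f, P) = (6*f)*(-1) = -6*f)
S(j, H) = 0
s*S(d(0, -4), -7) = -13*0 = 0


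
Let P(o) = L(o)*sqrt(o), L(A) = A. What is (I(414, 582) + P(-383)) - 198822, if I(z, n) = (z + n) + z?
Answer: -197412 - 383*I*sqrt(383) ≈ -1.9741e+5 - 7495.5*I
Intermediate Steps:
I(z, n) = n + 2*z (I(z, n) = (n + z) + z = n + 2*z)
P(o) = o**(3/2) (P(o) = o*sqrt(o) = o**(3/2))
(I(414, 582) + P(-383)) - 198822 = ((582 + 2*414) + (-383)**(3/2)) - 198822 = ((582 + 828) - 383*I*sqrt(383)) - 198822 = (1410 - 383*I*sqrt(383)) - 198822 = -197412 - 383*I*sqrt(383)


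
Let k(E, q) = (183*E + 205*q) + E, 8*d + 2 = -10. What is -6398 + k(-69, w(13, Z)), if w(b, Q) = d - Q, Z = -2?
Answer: -37983/2 ≈ -18992.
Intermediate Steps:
d = -3/2 (d = -¼ + (⅛)*(-10) = -¼ - 5/4 = -3/2 ≈ -1.5000)
w(b, Q) = -3/2 - Q
k(E, q) = 184*E + 205*q
-6398 + k(-69, w(13, Z)) = -6398 + (184*(-69) + 205*(-3/2 - 1*(-2))) = -6398 + (-12696 + 205*(-3/2 + 2)) = -6398 + (-12696 + 205*(½)) = -6398 + (-12696 + 205/2) = -6398 - 25187/2 = -37983/2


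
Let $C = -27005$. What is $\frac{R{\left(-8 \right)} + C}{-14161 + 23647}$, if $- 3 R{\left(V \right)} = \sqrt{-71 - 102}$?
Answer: $- \frac{27005}{9486} - \frac{i \sqrt{173}}{28458} \approx -2.8468 - 0.00046219 i$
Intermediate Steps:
$R{\left(V \right)} = - \frac{i \sqrt{173}}{3}$ ($R{\left(V \right)} = - \frac{\sqrt{-71 - 102}}{3} = - \frac{\sqrt{-173}}{3} = - \frac{i \sqrt{173}}{3}$)
$\frac{R{\left(-8 \right)} + C}{-14161 + 23647} = \frac{- \frac{i \sqrt{173}}{3} - 27005}{-14161 + 23647} = \frac{-27005 - \frac{i \sqrt{173}}{3}}{9486} = \left(-27005 - \frac{i \sqrt{173}}{3}\right) \frac{1}{9486} = - \frac{27005}{9486} - \frac{i \sqrt{173}}{28458}$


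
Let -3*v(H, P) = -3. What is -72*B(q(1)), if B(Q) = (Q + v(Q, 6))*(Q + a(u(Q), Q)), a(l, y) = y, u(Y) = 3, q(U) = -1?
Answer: 0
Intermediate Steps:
v(H, P) = 1 (v(H, P) = -⅓*(-3) = 1)
B(Q) = 2*Q*(1 + Q) (B(Q) = (Q + 1)*(Q + Q) = (1 + Q)*(2*Q) = 2*Q*(1 + Q))
-72*B(q(1)) = -144*(-1)*(1 - 1) = -144*(-1)*0 = -72*0 = 0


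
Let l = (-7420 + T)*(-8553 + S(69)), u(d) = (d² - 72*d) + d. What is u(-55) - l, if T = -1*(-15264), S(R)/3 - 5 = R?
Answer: 65355294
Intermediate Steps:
S(R) = 15 + 3*R
T = 15264
u(d) = d² - 71*d
l = -65348364 (l = (-7420 + 15264)*(-8553 + (15 + 3*69)) = 7844*(-8553 + (15 + 207)) = 7844*(-8553 + 222) = 7844*(-8331) = -65348364)
u(-55) - l = -55*(-71 - 55) - 1*(-65348364) = -55*(-126) + 65348364 = 6930 + 65348364 = 65355294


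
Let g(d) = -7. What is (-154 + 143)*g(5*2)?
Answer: 77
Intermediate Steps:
(-154 + 143)*g(5*2) = (-154 + 143)*(-7) = -11*(-7) = 77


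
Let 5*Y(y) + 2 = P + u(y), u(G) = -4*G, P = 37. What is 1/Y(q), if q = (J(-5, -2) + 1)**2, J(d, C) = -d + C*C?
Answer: -1/73 ≈ -0.013699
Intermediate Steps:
J(d, C) = C**2 - d (J(d, C) = -d + C**2 = C**2 - d)
q = 100 (q = (((-2)**2 - 1*(-5)) + 1)**2 = ((4 + 5) + 1)**2 = (9 + 1)**2 = 10**2 = 100)
Y(y) = 7 - 4*y/5 (Y(y) = -2/5 + (37 - 4*y)/5 = -2/5 + (37/5 - 4*y/5) = 7 - 4*y/5)
1/Y(q) = 1/(7 - 4/5*100) = 1/(7 - 80) = 1/(-73) = -1/73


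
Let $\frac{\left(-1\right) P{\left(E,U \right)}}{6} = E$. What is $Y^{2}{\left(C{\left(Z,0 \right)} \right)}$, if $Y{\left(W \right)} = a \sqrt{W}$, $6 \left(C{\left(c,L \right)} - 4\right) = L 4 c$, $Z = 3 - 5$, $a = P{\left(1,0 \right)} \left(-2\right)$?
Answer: $576$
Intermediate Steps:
$P{\left(E,U \right)} = - 6 E$
$a = 12$ ($a = \left(-6\right) 1 \left(-2\right) = \left(-6\right) \left(-2\right) = 12$)
$Z = -2$
$C{\left(c,L \right)} = 4 + \frac{2 L c}{3}$ ($C{\left(c,L \right)} = 4 + \frac{L 4 c}{6} = 4 + \frac{4 L c}{6} = 4 + \frac{2 L c}{3}$)
$Y{\left(W \right)} = 12 \sqrt{W}$
$Y^{2}{\left(C{\left(Z,0 \right)} \right)} = \left(12 \sqrt{4 + \frac{2}{3} \cdot 0 \left(-2\right)}\right)^{2} = \left(12 \sqrt{4 + 0}\right)^{2} = \left(12 \sqrt{4}\right)^{2} = \left(12 \cdot 2\right)^{2} = 24^{2} = 576$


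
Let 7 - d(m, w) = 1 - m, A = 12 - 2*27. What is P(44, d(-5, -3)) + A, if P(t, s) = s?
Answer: -41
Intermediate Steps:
A = -42 (A = 12 - 54 = -42)
d(m, w) = 6 + m (d(m, w) = 7 - (1 - m) = 7 + (-1 + m) = 6 + m)
P(44, d(-5, -3)) + A = (6 - 5) - 42 = 1 - 42 = -41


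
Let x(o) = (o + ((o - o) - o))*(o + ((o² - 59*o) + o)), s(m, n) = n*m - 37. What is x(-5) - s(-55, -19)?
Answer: -1008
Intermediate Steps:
s(m, n) = -37 + m*n (s(m, n) = m*n - 37 = -37 + m*n)
x(o) = 0 (x(o) = (o + (0 - o))*(o + (o² - 58*o)) = (o - o)*(o² - 57*o) = 0*(o² - 57*o) = 0)
x(-5) - s(-55, -19) = 0 - (-37 - 55*(-19)) = 0 - (-37 + 1045) = 0 - 1*1008 = 0 - 1008 = -1008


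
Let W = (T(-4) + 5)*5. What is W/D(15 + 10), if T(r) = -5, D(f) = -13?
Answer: 0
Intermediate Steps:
W = 0 (W = (-5 + 5)*5 = 0*5 = 0)
W/D(15 + 10) = 0/(-13) = 0*(-1/13) = 0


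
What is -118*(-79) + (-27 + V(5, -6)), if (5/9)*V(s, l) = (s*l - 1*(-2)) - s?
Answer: 46178/5 ≈ 9235.6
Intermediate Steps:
V(s, l) = 18/5 - 9*s/5 + 9*l*s/5 (V(s, l) = 9*((s*l - 1*(-2)) - s)/5 = 9*((l*s + 2) - s)/5 = 9*((2 + l*s) - s)/5 = 9*(2 - s + l*s)/5 = 18/5 - 9*s/5 + 9*l*s/5)
-118*(-79) + (-27 + V(5, -6)) = -118*(-79) + (-27 + (18/5 - 9/5*5 + (9/5)*(-6)*5)) = 9322 + (-27 + (18/5 - 9 - 54)) = 9322 + (-27 - 297/5) = 9322 - 432/5 = 46178/5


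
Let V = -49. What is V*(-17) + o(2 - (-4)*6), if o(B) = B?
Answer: 859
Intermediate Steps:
V*(-17) + o(2 - (-4)*6) = -49*(-17) + (2 - (-4)*6) = 833 + (2 - 1*(-24)) = 833 + (2 + 24) = 833 + 26 = 859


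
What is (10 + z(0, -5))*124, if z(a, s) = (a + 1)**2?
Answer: 1364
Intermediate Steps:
z(a, s) = (1 + a)**2
(10 + z(0, -5))*124 = (10 + (1 + 0)**2)*124 = (10 + 1**2)*124 = (10 + 1)*124 = 11*124 = 1364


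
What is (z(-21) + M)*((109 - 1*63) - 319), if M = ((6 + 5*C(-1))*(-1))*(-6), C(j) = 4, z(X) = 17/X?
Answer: -42367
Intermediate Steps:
M = 156 (M = ((6 + 5*4)*(-1))*(-6) = ((6 + 20)*(-1))*(-6) = (26*(-1))*(-6) = -26*(-6) = 156)
(z(-21) + M)*((109 - 1*63) - 319) = (17/(-21) + 156)*((109 - 1*63) - 319) = (17*(-1/21) + 156)*((109 - 63) - 319) = (-17/21 + 156)*(46 - 319) = (3259/21)*(-273) = -42367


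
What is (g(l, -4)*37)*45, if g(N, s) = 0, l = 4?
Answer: 0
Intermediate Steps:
(g(l, -4)*37)*45 = (0*37)*45 = 0*45 = 0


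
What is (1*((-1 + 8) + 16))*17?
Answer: 391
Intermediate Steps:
(1*((-1 + 8) + 16))*17 = (1*(7 + 16))*17 = (1*23)*17 = 23*17 = 391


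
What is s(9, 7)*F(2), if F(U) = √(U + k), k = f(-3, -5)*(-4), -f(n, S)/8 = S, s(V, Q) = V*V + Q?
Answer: 88*I*√158 ≈ 1106.1*I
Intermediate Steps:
s(V, Q) = Q + V² (s(V, Q) = V² + Q = Q + V²)
f(n, S) = -8*S
k = -160 (k = -8*(-5)*(-4) = 40*(-4) = -160)
F(U) = √(-160 + U) (F(U) = √(U - 160) = √(-160 + U))
s(9, 7)*F(2) = (7 + 9²)*√(-160 + 2) = (7 + 81)*√(-158) = 88*(I*√158) = 88*I*√158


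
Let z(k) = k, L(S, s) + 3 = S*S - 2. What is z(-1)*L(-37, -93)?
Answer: -1364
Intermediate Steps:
L(S, s) = -5 + S² (L(S, s) = -3 + (S*S - 2) = -3 + (S² - 2) = -3 + (-2 + S²) = -5 + S²)
z(-1)*L(-37, -93) = -(-5 + (-37)²) = -(-5 + 1369) = -1*1364 = -1364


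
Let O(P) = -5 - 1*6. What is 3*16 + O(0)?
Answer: 37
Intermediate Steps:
O(P) = -11 (O(P) = -5 - 6 = -11)
3*16 + O(0) = 3*16 - 11 = 48 - 11 = 37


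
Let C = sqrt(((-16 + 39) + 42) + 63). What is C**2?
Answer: 128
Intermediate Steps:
C = 8*sqrt(2) (C = sqrt((23 + 42) + 63) = sqrt(65 + 63) = sqrt(128) = 8*sqrt(2) ≈ 11.314)
C**2 = (8*sqrt(2))**2 = 128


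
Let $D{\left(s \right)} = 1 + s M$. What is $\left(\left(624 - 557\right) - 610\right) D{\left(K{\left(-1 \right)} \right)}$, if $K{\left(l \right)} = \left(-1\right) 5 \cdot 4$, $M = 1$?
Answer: $10317$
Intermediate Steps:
$K{\left(l \right)} = -20$ ($K{\left(l \right)} = \left(-5\right) 4 = -20$)
$D{\left(s \right)} = 1 + s$ ($D{\left(s \right)} = 1 + s 1 = 1 + s$)
$\left(\left(624 - 557\right) - 610\right) D{\left(K{\left(-1 \right)} \right)} = \left(\left(624 - 557\right) - 610\right) \left(1 - 20\right) = \left(\left(624 - 557\right) - 610\right) \left(-19\right) = \left(67 - 610\right) \left(-19\right) = \left(-543\right) \left(-19\right) = 10317$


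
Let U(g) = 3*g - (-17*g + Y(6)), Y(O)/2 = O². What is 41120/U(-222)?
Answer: -1285/141 ≈ -9.1135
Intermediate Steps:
Y(O) = 2*O²
U(g) = -72 + 20*g (U(g) = 3*g - (-17*g + 2*6²) = 3*g - (-17*g + 2*36) = 3*g - (-17*g + 72) = 3*g - (72 - 17*g) = 3*g + (-72 + 17*g) = -72 + 20*g)
41120/U(-222) = 41120/(-72 + 20*(-222)) = 41120/(-72 - 4440) = 41120/(-4512) = 41120*(-1/4512) = -1285/141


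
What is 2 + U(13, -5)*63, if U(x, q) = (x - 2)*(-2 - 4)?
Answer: -4156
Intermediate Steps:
U(x, q) = 12 - 6*x (U(x, q) = (-2 + x)*(-6) = 12 - 6*x)
2 + U(13, -5)*63 = 2 + (12 - 6*13)*63 = 2 + (12 - 78)*63 = 2 - 66*63 = 2 - 4158 = -4156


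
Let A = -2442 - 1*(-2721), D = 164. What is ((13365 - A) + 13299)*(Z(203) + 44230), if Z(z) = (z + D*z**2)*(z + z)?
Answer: 72400089185040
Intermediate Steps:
A = 279 (A = -2442 + 2721 = 279)
Z(z) = 2*z*(z + 164*z**2) (Z(z) = (z + 164*z**2)*(z + z) = (z + 164*z**2)*(2*z) = 2*z*(z + 164*z**2))
((13365 - A) + 13299)*(Z(203) + 44230) = ((13365 - 1*279) + 13299)*(203**2*(2 + 328*203) + 44230) = ((13365 - 279) + 13299)*(41209*(2 + 66584) + 44230) = (13086 + 13299)*(41209*66586 + 44230) = 26385*(2743942474 + 44230) = 26385*2743986704 = 72400089185040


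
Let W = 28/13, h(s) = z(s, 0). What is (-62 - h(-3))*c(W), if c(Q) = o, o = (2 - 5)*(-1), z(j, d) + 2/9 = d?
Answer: -556/3 ≈ -185.33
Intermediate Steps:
z(j, d) = -2/9 + d
h(s) = -2/9 (h(s) = -2/9 + 0 = -2/9)
o = 3 (o = -3*(-1) = 3)
W = 28/13 (W = 28*(1/13) = 28/13 ≈ 2.1538)
c(Q) = 3
(-62 - h(-3))*c(W) = (-62 - 1*(-2/9))*3 = (-62 + 2/9)*3 = -556/9*3 = -556/3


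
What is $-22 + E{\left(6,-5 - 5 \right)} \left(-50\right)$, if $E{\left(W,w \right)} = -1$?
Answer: $28$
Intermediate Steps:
$-22 + E{\left(6,-5 - 5 \right)} \left(-50\right) = -22 - -50 = -22 + 50 = 28$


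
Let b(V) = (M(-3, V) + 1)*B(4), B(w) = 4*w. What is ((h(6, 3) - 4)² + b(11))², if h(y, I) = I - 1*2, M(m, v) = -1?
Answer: 81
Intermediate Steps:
h(y, I) = -2 + I (h(y, I) = I - 2 = -2 + I)
b(V) = 0 (b(V) = (-1 + 1)*(4*4) = 0*16 = 0)
((h(6, 3) - 4)² + b(11))² = (((-2 + 3) - 4)² + 0)² = ((1 - 4)² + 0)² = ((-3)² + 0)² = (9 + 0)² = 9² = 81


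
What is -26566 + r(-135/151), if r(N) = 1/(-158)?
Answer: -4197429/158 ≈ -26566.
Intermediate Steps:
r(N) = -1/158
-26566 + r(-135/151) = -26566 - 1/158 = -4197429/158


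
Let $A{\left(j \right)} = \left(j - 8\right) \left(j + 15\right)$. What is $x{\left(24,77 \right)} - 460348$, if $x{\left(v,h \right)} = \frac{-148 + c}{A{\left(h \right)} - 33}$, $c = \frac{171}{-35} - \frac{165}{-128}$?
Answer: $- \frac{13023798016753}{28291200} \approx -4.6035 \cdot 10^{5}$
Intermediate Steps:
$A{\left(j \right)} = \left(-8 + j\right) \left(15 + j\right)$
$c = - \frac{16113}{4480}$ ($c = 171 \left(- \frac{1}{35}\right) - - \frac{165}{128} = - \frac{171}{35} + \frac{165}{128} = - \frac{16113}{4480} \approx -3.5967$)
$x{\left(v,h \right)} = - \frac{679153}{4480 \left(-153 + h^{2} + 7 h\right)}$ ($x{\left(v,h \right)} = \frac{-148 - \frac{16113}{4480}}{\left(-120 + h^{2} + 7 h\right) - 33} = - \frac{679153}{4480 \left(-153 + h^{2} + 7 h\right)}$)
$x{\left(24,77 \right)} - 460348 = - \frac{679153}{-685440 + 4480 \cdot 77^{2} + 31360 \cdot 77} - 460348 = - \frac{679153}{-685440 + 4480 \cdot 5929 + 2414720} - 460348 = - \frac{679153}{-685440 + 26561920 + 2414720} - 460348 = - \frac{679153}{28291200} - 460348 = - \frac{13023798016753}{28291200}$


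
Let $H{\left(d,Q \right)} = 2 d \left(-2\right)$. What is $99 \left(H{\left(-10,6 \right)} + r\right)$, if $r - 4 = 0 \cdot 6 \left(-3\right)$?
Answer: $4356$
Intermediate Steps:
$H{\left(d,Q \right)} = - 4 d$
$r = 4$ ($r = 4 + 0 \cdot 6 \left(-3\right) = 4 + 0 \left(-3\right) = 4 + 0 = 4$)
$99 \left(H{\left(-10,6 \right)} + r\right) = 99 \left(\left(-4\right) \left(-10\right) + 4\right) = 99 \left(40 + 4\right) = 99 \cdot 44 = 4356$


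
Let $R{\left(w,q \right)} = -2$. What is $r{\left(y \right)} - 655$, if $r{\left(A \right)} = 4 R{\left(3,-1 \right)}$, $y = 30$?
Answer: $-663$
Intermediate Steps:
$r{\left(A \right)} = -8$ ($r{\left(A \right)} = 4 \left(-2\right) = -8$)
$r{\left(y \right)} - 655 = -8 - 655 = -663$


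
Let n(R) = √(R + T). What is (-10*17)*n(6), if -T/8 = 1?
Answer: -170*I*√2 ≈ -240.42*I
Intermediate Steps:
T = -8 (T = -8*1 = -8)
n(R) = √(-8 + R) (n(R) = √(R - 8) = √(-8 + R))
(-10*17)*n(6) = (-10*17)*√(-8 + 6) = -170*I*√2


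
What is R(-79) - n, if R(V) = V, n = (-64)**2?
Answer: -4175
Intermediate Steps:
n = 4096
R(-79) - n = -79 - 1*4096 = -79 - 4096 = -4175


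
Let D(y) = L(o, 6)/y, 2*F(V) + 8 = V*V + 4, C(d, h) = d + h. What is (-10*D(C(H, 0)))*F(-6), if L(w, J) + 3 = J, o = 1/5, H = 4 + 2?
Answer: -80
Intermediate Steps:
H = 6
o = ⅕ ≈ 0.20000
F(V) = -2 + V²/2 (F(V) = -4 + (V*V + 4)/2 = -4 + (V² + 4)/2 = -4 + (4 + V²)/2 = -4 + (2 + V²/2) = -2 + V²/2)
L(w, J) = -3 + J
D(y) = 3/y (D(y) = (-3 + 6)/y = 3/y)
(-10*D(C(H, 0)))*F(-6) = (-30/(6 + 0))*(-2 + (½)*(-6)²) = (-30/6)*(-2 + (½)*36) = (-30/6)*(-2 + 18) = -10*½*16 = -5*16 = -80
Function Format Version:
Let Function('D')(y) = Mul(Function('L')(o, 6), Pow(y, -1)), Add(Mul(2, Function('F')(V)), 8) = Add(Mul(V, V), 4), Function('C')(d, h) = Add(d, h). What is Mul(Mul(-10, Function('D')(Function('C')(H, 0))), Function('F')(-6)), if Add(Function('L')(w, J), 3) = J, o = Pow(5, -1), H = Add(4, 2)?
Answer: -80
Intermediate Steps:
H = 6
o = Rational(1, 5) ≈ 0.20000
Function('F')(V) = Add(-2, Mul(Rational(1, 2), Pow(V, 2))) (Function('F')(V) = Add(-4, Mul(Rational(1, 2), Add(Mul(V, V), 4))) = Add(-4, Mul(Rational(1, 2), Add(Pow(V, 2), 4))) = Add(-4, Mul(Rational(1, 2), Add(4, Pow(V, 2)))) = Add(-4, Add(2, Mul(Rational(1, 2), Pow(V, 2)))) = Add(-2, Mul(Rational(1, 2), Pow(V, 2))))
Function('L')(w, J) = Add(-3, J)
Function('D')(y) = Mul(3, Pow(y, -1)) (Function('D')(y) = Mul(Add(-3, 6), Pow(y, -1)) = Mul(3, Pow(y, -1)))
Mul(Mul(-10, Function('D')(Function('C')(H, 0))), Function('F')(-6)) = Mul(Mul(-10, Mul(3, Pow(Add(6, 0), -1))), Add(-2, Mul(Rational(1, 2), Pow(-6, 2)))) = Mul(Mul(-10, Mul(3, Pow(6, -1))), Add(-2, Mul(Rational(1, 2), 36))) = Mul(Mul(-10, Mul(3, Rational(1, 6))), Add(-2, 18)) = Mul(Mul(-10, Rational(1, 2)), 16) = Mul(-5, 16) = -80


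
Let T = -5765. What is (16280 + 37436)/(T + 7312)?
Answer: 4132/119 ≈ 34.723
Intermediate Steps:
(16280 + 37436)/(T + 7312) = (16280 + 37436)/(-5765 + 7312) = 53716/1547 = 53716*(1/1547) = 4132/119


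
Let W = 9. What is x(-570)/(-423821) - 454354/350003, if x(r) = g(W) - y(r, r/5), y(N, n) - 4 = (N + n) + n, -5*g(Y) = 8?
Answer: -964210545056/741693107315 ≈ -1.3000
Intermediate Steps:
g(Y) = -8/5 (g(Y) = -⅕*8 = -8/5)
y(N, n) = 4 + N + 2*n (y(N, n) = 4 + ((N + n) + n) = 4 + (N + 2*n) = 4 + N + 2*n)
x(r) = -28/5 - 7*r/5 (x(r) = -8/5 - (4 + r + 2*(r/5)) = -8/5 - (4 + r + 2*r/5) = -8/5 - (4 + 7*r/5) = -8/5 + (-4 - 7*r/5) = -28/5 - 7*r/5)
x(-570)/(-423821) - 454354/350003 = (-28/5 - 7/5*(-570))/(-423821) - 454354/350003 = (-28/5 + 798)*(-1/423821) - 454354*1/350003 = (3962/5)*(-1/423821) - 454354/350003 = -3962/2119105 - 454354/350003 = -964210545056/741693107315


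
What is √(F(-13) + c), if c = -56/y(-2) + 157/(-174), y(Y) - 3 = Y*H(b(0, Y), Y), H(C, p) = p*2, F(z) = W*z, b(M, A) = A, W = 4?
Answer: I*√212452086/1914 ≈ 7.6153*I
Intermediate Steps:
F(z) = 4*z
H(C, p) = 2*p
y(Y) = 3 + 2*Y² (y(Y) = 3 + Y*(2*Y) = 3 + 2*Y²)
c = -11471/1914 (c = -56/(3 + 2*(-2)²) + 157/(-174) = -56/(3 + 2*4) + 157*(-1/174) = -56/(3 + 8) - 157/174 = -56/11 - 157/174 = -11471/1914 ≈ -5.9932)
√(F(-13) + c) = √(4*(-13) - 11471/1914) = √(-52 - 11471/1914) = √(-110999/1914) = I*√212452086/1914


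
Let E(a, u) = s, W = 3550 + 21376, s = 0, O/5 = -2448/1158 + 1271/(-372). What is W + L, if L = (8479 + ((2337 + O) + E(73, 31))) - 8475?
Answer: 63086327/2316 ≈ 27239.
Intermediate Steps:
O = -64045/2316 (O = 5*(-2448/1158 + 1271/(-372)) = 5*(-2448*1/1158 + 1271*(-1/372)) = 5*(-408/193 - 41/12) = 5*(-12809/2316) = -64045/2316 ≈ -27.653)
W = 24926
E(a, u) = 0
L = 5357711/2316 (L = (8479 + ((2337 - 64045/2316) + 0)) - 8475 = (8479 + (5348447/2316 + 0)) - 8475 = (8479 + 5348447/2316) - 8475 = 24985811/2316 - 8475 = 5357711/2316 ≈ 2313.3)
W + L = 24926 + 5357711/2316 = 63086327/2316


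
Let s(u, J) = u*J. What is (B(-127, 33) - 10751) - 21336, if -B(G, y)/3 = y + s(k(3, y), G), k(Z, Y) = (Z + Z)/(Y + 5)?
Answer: -610391/19 ≈ -32126.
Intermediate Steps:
k(Z, Y) = 2*Z/(5 + Y) (k(Z, Y) = (2*Z)/(5 + Y) = 2*Z/(5 + Y))
s(u, J) = J*u
B(G, y) = -3*y - 18*G/(5 + y) (B(G, y) = -3*(y + G*(2*3/(5 + y))) = -3*(y + G*(6/(5 + y))) = -3*(y + 6*G/(5 + y)) = -3*y - 18*G/(5 + y))
(B(-127, 33) - 10751) - 21336 = (3*(-6*(-127) - 1*33*(5 + 33))/(5 + 33) - 10751) - 21336 = (3*(762 - 1*33*38)/38 - 10751) - 21336 = (3*(1/38)*(762 - 1254) - 10751) - 21336 = (3*(1/38)*(-492) - 10751) - 21336 = (-738/19 - 10751) - 21336 = -205007/19 - 21336 = -610391/19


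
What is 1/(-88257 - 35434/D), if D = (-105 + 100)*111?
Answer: -555/48947201 ≈ -1.1339e-5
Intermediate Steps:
D = -555 (D = -5*111 = -555)
1/(-88257 - 35434/D) = 1/(-88257 - 35434/(-555)) = 1/(-88257 - 35434*(-1/555)) = 1/(-88257 + 35434/555) = 1/(-48947201/555) = -555/48947201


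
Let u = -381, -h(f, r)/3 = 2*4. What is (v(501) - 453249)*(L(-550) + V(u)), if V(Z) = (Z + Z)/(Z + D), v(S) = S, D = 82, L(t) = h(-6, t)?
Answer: 2903925672/299 ≈ 9.7121e+6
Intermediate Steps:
h(f, r) = -24 (h(f, r) = -6*4 = -3*8 = -24)
L(t) = -24
V(Z) = 2*Z/(82 + Z) (V(Z) = (Z + Z)/(Z + 82) = (2*Z)/(82 + Z) = 2*Z/(82 + Z))
(v(501) - 453249)*(L(-550) + V(u)) = (501 - 453249)*(-24 + 2*(-381)/(82 - 381)) = -452748*(-24 + 2*(-381)/(-299)) = -452748*(-24 + 2*(-381)*(-1/299)) = -452748*(-24 + 762/299) = -452748*(-6414/299) = 2903925672/299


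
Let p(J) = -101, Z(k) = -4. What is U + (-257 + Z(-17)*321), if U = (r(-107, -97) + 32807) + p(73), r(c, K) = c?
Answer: 31058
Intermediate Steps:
U = 32599 (U = (-107 + 32807) - 101 = 32700 - 101 = 32599)
U + (-257 + Z(-17)*321) = 32599 + (-257 - 4*321) = 32599 + (-257 - 1284) = 32599 - 1541 = 31058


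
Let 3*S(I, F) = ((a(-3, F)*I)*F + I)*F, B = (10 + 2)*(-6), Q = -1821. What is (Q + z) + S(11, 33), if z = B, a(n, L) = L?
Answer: 129997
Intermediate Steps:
B = -72 (B = 12*(-6) = -72)
z = -72
S(I, F) = F*(I + I*F²)/3 (S(I, F) = (((F*I)*F + I)*F)/3 = ((I*F² + I)*F)/3 = ((I + I*F²)*F)/3 = (F*(I + I*F²))/3 = F*(I + I*F²)/3)
(Q + z) + S(11, 33) = (-1821 - 72) + (⅓)*33*11*(1 + 33²) = -1893 + (⅓)*33*11*(1 + 1089) = -1893 + (⅓)*33*11*1090 = -1893 + 131890 = 129997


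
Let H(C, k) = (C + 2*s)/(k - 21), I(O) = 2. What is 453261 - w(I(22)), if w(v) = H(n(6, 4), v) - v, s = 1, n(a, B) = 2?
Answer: 8612001/19 ≈ 4.5326e+5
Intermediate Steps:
H(C, k) = (2 + C)/(-21 + k) (H(C, k) = (C + 2*1)/(k - 21) = (C + 2)/(-21 + k) = (2 + C)/(-21 + k))
w(v) = -v + 4/(-21 + v) (w(v) = (2 + 2)/(-21 + v) - v = 4/(-21 + v) - v = -v + 4/(-21 + v))
453261 - w(I(22)) = 453261 - (4 - 1*2*(-21 + 2))/(-21 + 2) = 453261 - (4 - 1*2*(-19))/(-19) = 453261 - (-1)*(4 + 38)/19 = 453261 - (-1)*42/19 = 453261 - 1*(-42/19) = 453261 + 42/19 = 8612001/19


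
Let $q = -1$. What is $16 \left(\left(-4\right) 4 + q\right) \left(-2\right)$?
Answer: $544$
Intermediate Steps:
$16 \left(\left(-4\right) 4 + q\right) \left(-2\right) = 16 \left(\left(-4\right) 4 - 1\right) \left(-2\right) = 16 \left(-16 - 1\right) \left(-2\right) = 16 \left(-17\right) \left(-2\right) = \left(-272\right) \left(-2\right) = 544$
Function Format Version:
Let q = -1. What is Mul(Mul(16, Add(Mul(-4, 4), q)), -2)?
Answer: 544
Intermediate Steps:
Mul(Mul(16, Add(Mul(-4, 4), q)), -2) = Mul(Mul(16, Add(Mul(-4, 4), -1)), -2) = Mul(Mul(16, Add(-16, -1)), -2) = Mul(Mul(16, -17), -2) = Mul(-272, -2) = 544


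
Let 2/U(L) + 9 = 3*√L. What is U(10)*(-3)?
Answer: -6 - 2*√10 ≈ -12.325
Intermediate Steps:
U(L) = 2/(-9 + 3*√L)
U(10)*(-3) = (2/(3*(-3 + √10)))*(-3) = -2/(-3 + √10)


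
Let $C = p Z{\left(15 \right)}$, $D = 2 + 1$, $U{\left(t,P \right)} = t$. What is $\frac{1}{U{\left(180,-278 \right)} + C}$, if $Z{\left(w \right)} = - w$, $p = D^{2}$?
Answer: $\frac{1}{45} \approx 0.022222$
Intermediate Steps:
$D = 3$
$p = 9$ ($p = 3^{2} = 9$)
$C = -135$ ($C = 9 \left(\left(-1\right) 15\right) = 9 \left(-15\right) = -135$)
$\frac{1}{U{\left(180,-278 \right)} + C} = \frac{1}{180 - 135} = \frac{1}{45}$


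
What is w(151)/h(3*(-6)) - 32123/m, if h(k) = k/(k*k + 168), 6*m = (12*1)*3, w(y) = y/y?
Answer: -32287/6 ≈ -5381.2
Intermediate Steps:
w(y) = 1
m = 6 (m = ((12*1)*3)/6 = (12*3)/6 = (⅙)*36 = 6)
h(k) = k/(168 + k²) (h(k) = k/(k² + 168) = k/(168 + k²))
w(151)/h(3*(-6)) - 32123/m = 1/((3*(-6))/(168 + (3*(-6))²)) - 32123/6 = 1/(-18/(168 + (-18)²)) - 32123*⅙ = 1/(-18/(168 + 324)) - 32123/6 = 1/(-18/492) - 32123/6 = 1/(-18*1/492) - 32123/6 = 1/(-3/82) - 32123/6 = 1*(-82/3) - 32123/6 = -82/3 - 32123/6 = -32287/6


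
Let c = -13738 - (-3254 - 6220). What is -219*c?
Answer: 933816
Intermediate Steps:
c = -4264 (c = -13738 - 1*(-9474) = -13738 + 9474 = -4264)
-219*c = -219*(-4264) = 933816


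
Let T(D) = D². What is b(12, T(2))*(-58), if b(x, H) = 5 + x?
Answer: -986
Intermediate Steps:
b(12, T(2))*(-58) = (5 + 12)*(-58) = 17*(-58) = -986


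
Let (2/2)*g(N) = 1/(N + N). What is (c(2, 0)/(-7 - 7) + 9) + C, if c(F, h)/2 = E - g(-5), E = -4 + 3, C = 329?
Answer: 23669/70 ≈ 338.13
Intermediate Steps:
g(N) = 1/(2*N) (g(N) = 1/(N + N) = 1/(2*N))
E = -1
c(F, h) = -9/5 (c(F, h) = 2*(-1 - 1/(2*(-5))) = 2*(-1 - (-1)/(2*5)) = 2*(-1 - 1*(-⅒)) = 2*(-1 + ⅒) = 2*(-9/10) = -9/5)
(c(2, 0)/(-7 - 7) + 9) + C = (-9/(5*(-7 - 7)) + 9) + 329 = (-9/5/(-14) + 9) + 329 = (-9/5*(-1/14) + 9) + 329 = (9/70 + 9) + 329 = 639/70 + 329 = 23669/70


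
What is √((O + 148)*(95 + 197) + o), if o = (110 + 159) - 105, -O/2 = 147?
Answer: 2*I*√10617 ≈ 206.08*I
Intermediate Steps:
O = -294 (O = -2*147 = -294)
o = 164 (o = 269 - 105 = 164)
√((O + 148)*(95 + 197) + o) = √((-294 + 148)*(95 + 197) + 164) = √(-146*292 + 164) = √(-42632 + 164) = √(-42468) = 2*I*√10617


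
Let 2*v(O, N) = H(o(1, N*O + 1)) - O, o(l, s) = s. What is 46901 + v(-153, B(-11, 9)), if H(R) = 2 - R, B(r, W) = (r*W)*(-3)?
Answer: 139397/2 ≈ 69699.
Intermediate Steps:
B(r, W) = -3*W*r (B(r, W) = (W*r)*(-3) = -3*W*r)
v(O, N) = ½ - O/2 - N*O/2 (v(O, N) = ((2 - (N*O + 1)) - O)/2 = ((2 - (1 + N*O)) - O)/2 = ((2 + (-1 - N*O)) - O)/2 = ((1 - N*O) - O)/2 = (1 - O - N*O)/2 = ½ - O/2 - N*O/2)
46901 + v(-153, B(-11, 9)) = 46901 + (½ - ½*(-153) - ½*(-3*9*(-11))*(-153)) = 46901 + (½ + 153/2 - ½*297*(-153)) = 46901 + (½ + 153/2 + 45441/2) = 46901 + 45595/2 = 139397/2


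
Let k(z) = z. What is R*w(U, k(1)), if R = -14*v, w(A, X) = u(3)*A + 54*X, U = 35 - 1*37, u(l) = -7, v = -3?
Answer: 2856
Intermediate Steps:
U = -2 (U = 35 - 37 = -2)
w(A, X) = -7*A + 54*X
R = 42 (R = -14*(-3) = 42)
R*w(U, k(1)) = 42*(-7*(-2) + 54*1) = 42*(14 + 54) = 42*68 = 2856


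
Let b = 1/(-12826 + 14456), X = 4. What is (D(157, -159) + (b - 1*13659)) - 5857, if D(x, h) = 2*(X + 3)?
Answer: -31788259/1630 ≈ -19502.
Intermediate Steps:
b = 1/1630 ≈ 0.00061350
D(x, h) = 14 (D(x, h) = 2*(4 + 3) = 2*7 = 14)
(D(157, -159) + (b - 1*13659)) - 5857 = (14 + (1/1630 - 1*13659)) - 5857 = (14 + (1/1630 - 13659)) - 5857 = (14 - 22264169/1630) - 5857 = -22241349/1630 - 5857 = -31788259/1630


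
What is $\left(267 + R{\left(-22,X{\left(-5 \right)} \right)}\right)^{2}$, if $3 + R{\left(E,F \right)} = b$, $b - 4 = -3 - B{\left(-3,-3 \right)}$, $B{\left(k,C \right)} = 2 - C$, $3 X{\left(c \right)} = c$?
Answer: $67600$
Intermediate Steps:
$X{\left(c \right)} = \frac{c}{3}$
$b = -4$ ($b = 4 - \left(5 + 3\right) = 4 - 8 = -4$)
$R{\left(E,F \right)} = -7$ ($R{\left(E,F \right)} = -3 - 4 = -7$)
$\left(267 + R{\left(-22,X{\left(-5 \right)} \right)}\right)^{2} = \left(267 - 7\right)^{2} = 260^{2} = 67600$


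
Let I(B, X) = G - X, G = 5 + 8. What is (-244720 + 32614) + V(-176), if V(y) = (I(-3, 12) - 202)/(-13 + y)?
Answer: -13362611/63 ≈ -2.1211e+5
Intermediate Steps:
G = 13
I(B, X) = 13 - X
V(y) = -201/(-13 + y) (V(y) = ((13 - 1*12) - 202)/(-13 + y) = ((13 - 12) - 202)/(-13 + y) = (1 - 202)/(-13 + y) = -201/(-13 + y))
(-244720 + 32614) + V(-176) = (-244720 + 32614) - 201/(-13 - 176) = -212106 - 201/(-189) = -212106 - 201*(-1/189) = -212106 + 67/63 = -13362611/63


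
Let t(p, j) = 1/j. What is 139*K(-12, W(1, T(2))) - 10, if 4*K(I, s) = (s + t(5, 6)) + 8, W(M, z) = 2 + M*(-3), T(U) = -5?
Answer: 5737/24 ≈ 239.04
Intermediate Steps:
W(M, z) = 2 - 3*M
K(I, s) = 49/24 + s/4 (K(I, s) = ((s + 1/6) + 8)/4 = ((1/6 + s) + 8)/4 = (49/6 + s)/4 = 49/24 + s/4)
139*K(-12, W(1, T(2))) - 10 = 139*(49/24 + (2 - 3*1)/4) - 10 = 139*(49/24 + (2 - 3)/4) - 10 = 139*(49/24 + (1/4)*(-1)) - 10 = 139*(49/24 - 1/4) - 10 = 139*(43/24) - 10 = 5977/24 - 10 = 5737/24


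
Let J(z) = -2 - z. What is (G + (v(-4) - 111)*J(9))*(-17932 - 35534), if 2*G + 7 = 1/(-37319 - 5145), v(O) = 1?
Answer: -2739213713523/42464 ≈ -6.4507e+7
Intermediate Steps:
G = -297249/84928 (G = -7/2 + 1/(2*(-37319 - 5145)) = -7/2 + (½)/(-42464) = -7/2 + (½)*(-1/42464) = -7/2 - 1/84928 = -297249/84928 ≈ -3.5000)
(G + (v(-4) - 111)*J(9))*(-17932 - 35534) = (-297249/84928 + (1 - 111)*(-2 - 1*9))*(-17932 - 35534) = (-297249/84928 - 110*(-2 - 9))*(-53466) = (-297249/84928 - 110*(-11))*(-53466) = (-297249/84928 + 1210)*(-53466) = (102465631/84928)*(-53466) = -2739213713523/42464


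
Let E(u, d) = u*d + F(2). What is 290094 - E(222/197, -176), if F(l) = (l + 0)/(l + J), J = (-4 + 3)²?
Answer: 171562376/591 ≈ 2.9029e+5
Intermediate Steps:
J = 1 (J = (-1)² = 1)
F(l) = l/(1 + l) (F(l) = (l + 0)/(l + 1) = l/(1 + l))
E(u, d) = ⅔ + d*u (E(u, d) = u*d + 2/(1 + 2) = d*u + 2/3 = d*u + 2*(⅓) = d*u + ⅔ = ⅔ + d*u)
290094 - E(222/197, -176) = 290094 - (⅔ - 39072/197) = 290094 - 1*(-116822/591) = 290094 + 116822/591 = 171562376/591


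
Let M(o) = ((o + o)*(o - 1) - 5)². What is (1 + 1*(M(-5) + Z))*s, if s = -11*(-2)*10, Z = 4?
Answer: 666600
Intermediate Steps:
M(o) = (-5 + 2*o*(-1 + o))² (M(o) = ((2*o)*(-1 + o) - 5)² = (2*o*(-1 + o) - 5)² = (-5 + 2*o*(-1 + o))²)
s = 220 (s = 22*10 = 220)
(1 + 1*(M(-5) + Z))*s = (1 + 1*((5 - 2*(-5)² + 2*(-5))² + 4))*220 = (1 + 1*((5 - 2*25 - 10)² + 4))*220 = (1 + 1*((5 - 50 - 10)² + 4))*220 = (1 + 1*((-55)² + 4))*220 = (1 + 1*(3025 + 4))*220 = (1 + 1*3029)*220 = (1 + 3029)*220 = 3030*220 = 666600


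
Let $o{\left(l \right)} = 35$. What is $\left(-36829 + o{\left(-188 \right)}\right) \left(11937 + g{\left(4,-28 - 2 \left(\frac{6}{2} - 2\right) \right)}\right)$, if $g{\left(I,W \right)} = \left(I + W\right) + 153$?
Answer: $-443882816$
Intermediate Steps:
$g{\left(I,W \right)} = 153 + I + W$
$\left(-36829 + o{\left(-188 \right)}\right) \left(11937 + g{\left(4,-28 - 2 \left(\frac{6}{2} - 2\right) \right)}\right) = \left(-36829 + 35\right) \left(11937 + \left(153 + 4 - \left(28 + 2 \left(\frac{6}{2} - 2\right)\right)\right)\right) = - 36794 \left(11937 + \left(153 + 4 - \left(28 + 2 \left(6 \cdot \frac{1}{2} - 2\right)\right)\right)\right) = - 36794 \left(11937 + \left(153 + 4 - \left(28 + 2 \left(3 - 2\right)\right)\right)\right) = - 36794 \left(11937 + \left(153 + 4 - \left(28 + 2 \cdot 1\right)\right)\right) = - 36794 \left(11937 + \left(153 + 4 - 30\right)\right) = - 36794 \left(11937 + 127\right) = \left(-36794\right) 12064 = -443882816$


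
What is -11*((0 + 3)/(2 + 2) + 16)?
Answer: -737/4 ≈ -184.25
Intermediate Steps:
-11*((0 + 3)/(2 + 2) + 16) = -11*(3/4 + 16) = -11*67/4 = -737/4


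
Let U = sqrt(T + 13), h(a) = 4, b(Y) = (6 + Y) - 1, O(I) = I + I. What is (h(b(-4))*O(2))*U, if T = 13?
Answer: 16*sqrt(26) ≈ 81.584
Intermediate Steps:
O(I) = 2*I
b(Y) = 5 + Y
U = sqrt(26) (U = sqrt(13 + 13) = sqrt(26) ≈ 5.0990)
(h(b(-4))*O(2))*U = (4*(2*2))*sqrt(26) = (4*4)*sqrt(26) = 16*sqrt(26)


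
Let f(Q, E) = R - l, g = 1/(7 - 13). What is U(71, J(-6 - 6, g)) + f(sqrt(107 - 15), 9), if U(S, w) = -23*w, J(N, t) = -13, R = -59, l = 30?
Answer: 210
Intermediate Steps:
g = -1/6 (g = 1/(-6) = -1/6 ≈ -0.16667)
f(Q, E) = -89 (f(Q, E) = -59 - 1*30 = -59 - 30 = -89)
U(71, J(-6 - 6, g)) + f(sqrt(107 - 15), 9) = -23*(-13) - 89 = 299 - 89 = 210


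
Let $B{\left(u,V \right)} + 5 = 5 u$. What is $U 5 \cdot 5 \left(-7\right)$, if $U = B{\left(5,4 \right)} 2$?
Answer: $-7000$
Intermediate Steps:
$B{\left(u,V \right)} = -5 + 5 u$
$U = 40$ ($U = \left(-5 + 5 \cdot 5\right) 2 = \left(-5 + 25\right) 2 = 20 \cdot 2 = 40$)
$U 5 \cdot 5 \left(-7\right) = 40 \cdot 5 \cdot 5 \left(-7\right) = 40 \cdot 25 \left(-7\right) = 1000 \left(-7\right) = -7000$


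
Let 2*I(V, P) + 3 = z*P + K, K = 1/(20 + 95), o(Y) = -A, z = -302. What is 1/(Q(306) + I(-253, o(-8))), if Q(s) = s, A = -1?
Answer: 115/17653 ≈ 0.0065145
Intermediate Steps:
o(Y) = 1 (o(Y) = -1*(-1) = 1)
K = 1/115 ≈ 0.0086956
I(V, P) = -172/115 - 151*P (I(V, P) = -3/2 + (-302*P + 1/115)/2 = -3/2 + (1/115 - 302*P)/2 = -3/2 + (1/230 - 151*P) = -172/115 - 151*P)
1/(Q(306) + I(-253, o(-8))) = 1/(306 + (-172/115 - 151*1)) = 1/(306 + (-172/115 - 151)) = 1/(306 - 17537/115) = 1/(17653/115) = 115/17653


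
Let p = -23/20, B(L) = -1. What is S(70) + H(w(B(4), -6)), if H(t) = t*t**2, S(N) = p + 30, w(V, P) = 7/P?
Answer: 29443/1080 ≈ 27.262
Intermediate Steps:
p = -23/20 (p = -23*1/20 = -23/20 ≈ -1.1500)
S(N) = 577/20 (S(N) = -23/20 + 30 = 577/20)
H(t) = t**3
S(70) + H(w(B(4), -6)) = 577/20 + (7/(-6))**3 = 577/20 + (7*(-1/6))**3 = 577/20 + (-7/6)**3 = 577/20 - 343/216 = 29443/1080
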